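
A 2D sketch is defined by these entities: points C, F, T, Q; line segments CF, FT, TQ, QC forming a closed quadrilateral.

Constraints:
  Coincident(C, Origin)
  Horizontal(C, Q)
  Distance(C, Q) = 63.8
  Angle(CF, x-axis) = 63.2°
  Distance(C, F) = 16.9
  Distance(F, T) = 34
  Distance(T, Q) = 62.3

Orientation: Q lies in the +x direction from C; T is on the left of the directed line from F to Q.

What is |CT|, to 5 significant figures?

50.892

C is at the origin; CQ is horizontal with |CQ| = 63.8 and Q in +x, so Q = (63.8, 0). CF runs at 63.2° with |CF| = 16.9, so F = (7.6198, 15.085). T is determined by |FT| = 34.0 and |TQ| = 62.3 together: it lies at the intersection of circle(F, 34.0) and circle(Q, 62.3). With |FQ| = 58.170, the foot of the radical line on FQ is 5.6599 from F and the perpendicular offset is √(34.0² − 5.6599²) = 33.526. Taking the left-of-FQ solution: T = (21.780, 45.996).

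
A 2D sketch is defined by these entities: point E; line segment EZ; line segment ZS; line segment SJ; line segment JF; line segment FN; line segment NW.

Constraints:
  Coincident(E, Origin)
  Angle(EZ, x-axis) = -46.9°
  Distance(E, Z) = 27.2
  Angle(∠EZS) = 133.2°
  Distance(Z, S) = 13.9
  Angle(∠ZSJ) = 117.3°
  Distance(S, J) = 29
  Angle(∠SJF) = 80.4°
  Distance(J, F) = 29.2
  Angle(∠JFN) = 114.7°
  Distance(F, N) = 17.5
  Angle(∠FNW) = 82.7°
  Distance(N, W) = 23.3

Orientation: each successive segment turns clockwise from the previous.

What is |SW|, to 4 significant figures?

11.04

∠JFN = 114.7° gives FN at 38.70° from the x-axis; with |FN| = 17.5, N = (-2.293, -6.067). ∠FNW = 82.7° gives NW at -58.60° from the x-axis; with |NW| = 23.3, W = (9.846, -25.95). Then |SW| = |W − S| = 11.04.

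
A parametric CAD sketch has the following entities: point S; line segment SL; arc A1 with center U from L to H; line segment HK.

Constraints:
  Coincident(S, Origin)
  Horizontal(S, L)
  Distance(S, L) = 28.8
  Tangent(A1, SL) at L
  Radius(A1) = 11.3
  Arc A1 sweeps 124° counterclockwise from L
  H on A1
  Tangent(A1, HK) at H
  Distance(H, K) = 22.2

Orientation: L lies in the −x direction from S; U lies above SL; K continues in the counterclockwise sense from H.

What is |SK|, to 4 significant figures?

48.08

S is at the origin; S and L share the same y with |SL| = 28.8 and L on the −x side, so L = (-28.80, 0.000). The tangent condition forces UL to be normal to SL, so U = L + (0, 11.3) = (-28.80, 11.30). On A1, L sits at bearing -90° from U; a 124° counterclockwise sweep puts H at bearing 34°, so H = U + 11.3·(cos 34°, sin 34°) = (-19.43, 17.62). Tangency of A1 to HK means the radius UH is perpendicular to HK, so HK runs along (−sin 34°, cos 34°); with |HK| = 22.2, K = (-31.85, 36.02). Then |SK| = |K − S| = 48.08.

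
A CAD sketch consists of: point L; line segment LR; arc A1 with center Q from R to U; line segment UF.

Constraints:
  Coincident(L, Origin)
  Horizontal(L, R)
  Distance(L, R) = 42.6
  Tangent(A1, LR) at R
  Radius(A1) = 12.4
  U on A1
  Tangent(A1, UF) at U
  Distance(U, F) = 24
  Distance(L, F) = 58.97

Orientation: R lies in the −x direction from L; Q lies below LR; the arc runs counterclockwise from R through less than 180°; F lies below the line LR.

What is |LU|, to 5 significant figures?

56.665

Checks: |QU| = 12.40 ✓; ∠(QU, UF) = 90.00° ✓; |UF| = 24.00 ✓; |LF| = 58.97 ✓.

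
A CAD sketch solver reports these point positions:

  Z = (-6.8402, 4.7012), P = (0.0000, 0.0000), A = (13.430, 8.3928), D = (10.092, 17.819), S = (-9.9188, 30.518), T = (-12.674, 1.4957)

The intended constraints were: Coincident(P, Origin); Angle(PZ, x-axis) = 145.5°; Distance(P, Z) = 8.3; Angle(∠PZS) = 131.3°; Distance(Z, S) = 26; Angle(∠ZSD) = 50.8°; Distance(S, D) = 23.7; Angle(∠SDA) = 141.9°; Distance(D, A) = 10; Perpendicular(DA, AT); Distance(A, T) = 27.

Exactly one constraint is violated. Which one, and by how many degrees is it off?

Perpendicular(DA, AT) — off by 4.70°.

P = (0.00, 0.00) ✓; PZ at 145.5° ✓; |PZ| = 8.300 ✓; ∠PZS = 131.3° ✓; |ZS| = 26.00 ✓; ∠ZSD = 50.80° ✓; |SD| = 23.70 ✓; ∠SDA = 141.9° ✓; |DA| = 10.00 ✓; ∠(DA, AT) = 94.70° ✗; |AT| = 27.00 ✓.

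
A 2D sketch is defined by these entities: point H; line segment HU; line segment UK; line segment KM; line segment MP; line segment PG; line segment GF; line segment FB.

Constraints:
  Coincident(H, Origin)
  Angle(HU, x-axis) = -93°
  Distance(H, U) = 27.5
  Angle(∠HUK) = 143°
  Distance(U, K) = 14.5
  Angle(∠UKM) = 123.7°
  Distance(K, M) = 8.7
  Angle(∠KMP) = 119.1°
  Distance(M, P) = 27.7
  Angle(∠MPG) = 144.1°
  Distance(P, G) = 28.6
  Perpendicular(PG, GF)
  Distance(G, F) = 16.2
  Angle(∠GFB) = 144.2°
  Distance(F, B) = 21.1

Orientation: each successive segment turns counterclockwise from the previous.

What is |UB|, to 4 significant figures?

24.81

H is at the origin; HU runs at -93.0° with length 27.5, so U = (-1.439, -27.46). ∠HUK = 143.0° gives UK at -56.00° from the x-axis; with |UK| = 14.5, K = (6.669, -39.48). ∠UKM = 123.7° gives KM at 0.3000° from the x-axis; with |KM| = 8.7, M = (15.37, -39.44). ∠KMP = 119.1° gives MP at 61.20° from the x-axis; with |MP| = 27.7, P = (28.71, -15.16). ∠MPG = 144.1° gives PG at 97.10° from the x-axis; with |PG| = 28.6, G = (25.18, 13.22). PG ⟂ GF, so GF runs at -172.9°; with |GF| = 16.2, F = (9.103, 11.21). ∠GFB = 144.2° gives FB at -137.1° from the x-axis; with |FB| = 21.1, B = (-6.354, -3.149). Then |UB| = |B − U| = 24.81.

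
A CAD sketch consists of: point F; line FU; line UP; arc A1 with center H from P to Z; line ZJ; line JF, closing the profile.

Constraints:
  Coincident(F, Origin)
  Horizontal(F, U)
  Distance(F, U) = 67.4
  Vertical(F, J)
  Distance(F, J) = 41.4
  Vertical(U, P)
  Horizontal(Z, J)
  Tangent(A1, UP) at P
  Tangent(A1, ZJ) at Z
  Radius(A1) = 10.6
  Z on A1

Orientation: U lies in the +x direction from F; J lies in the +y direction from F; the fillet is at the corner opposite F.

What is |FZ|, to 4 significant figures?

70.29

F is at the origin; F and U share the same y with |FU| = 67.4 and U on the +x side, so U = (67.40, 0.000). FJ is vertical with |FJ| = 41.4 and J on the +y side, so J = (0.000, 41.40). The virtual corner opposite F is at (67.40, 41.40). A1 meets UP tangentially, so HP is at right angles to UP and since A1 is tangent to ZJ there, HZ ⟂ ZJ, with radius 10.6, so the center H sits 10.6 in from both sides at H = (56.80, 30.80). That places the tangent points at P = (67.40, 30.80) on UP and Z = (56.80, 41.40) on ZJ. Then |FZ| = |Z − F| = 70.29.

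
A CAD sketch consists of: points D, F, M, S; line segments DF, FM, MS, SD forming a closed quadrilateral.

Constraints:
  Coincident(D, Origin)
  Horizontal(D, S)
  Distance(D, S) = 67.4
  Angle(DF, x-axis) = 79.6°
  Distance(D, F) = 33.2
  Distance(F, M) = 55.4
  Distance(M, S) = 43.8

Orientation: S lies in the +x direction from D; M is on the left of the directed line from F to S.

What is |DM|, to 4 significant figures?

74.26

D is at the origin; D and S share the same y with |DS| = 67.4 and S in +x, so S = (67.4, 0). DF runs at 79.6° with |DF| = 33.2, so F = (5.993, 32.65). M is determined by |FM| = 55.4 and |MS| = 43.8 together: it lies at the intersection of circle(F, 55.4) and circle(S, 43.8). With |FS| = 69.55, the foot of the radical line on FS is 43.05 from F and the perpendicular offset is √(55.4² − 43.05²) = 34.87. Taking the left-of-FS solution: M = (60.37, 43.23).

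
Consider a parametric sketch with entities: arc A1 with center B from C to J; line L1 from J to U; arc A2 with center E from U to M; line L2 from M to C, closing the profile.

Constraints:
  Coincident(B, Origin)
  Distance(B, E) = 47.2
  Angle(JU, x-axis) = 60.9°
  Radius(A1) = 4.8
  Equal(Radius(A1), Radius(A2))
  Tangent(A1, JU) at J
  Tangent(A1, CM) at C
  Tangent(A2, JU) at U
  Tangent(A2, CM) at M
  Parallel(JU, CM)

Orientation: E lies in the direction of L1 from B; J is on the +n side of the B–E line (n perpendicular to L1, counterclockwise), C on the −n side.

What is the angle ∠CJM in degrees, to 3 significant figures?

78.5°

The slot axis is L1's direction at 60.9°, so u = (cos 60.9°, sin 60.9°) = (0.486, 0.874) and n = (−sin 60.9°, cos 60.9°) = (-0.874, 0.486). B is at the origin and E lies 47.2 along u from B, so E = 47.2·u = (23.0, 41.2). Tangency of A1 to both parallel lines with radius 4.8 puts J and C at B ± 4.8·n: J = (-4.19, 2.33), C = (4.19, -2.33). Equal radii place U and M the same way about E: U = E + 4.8·n = (18.8, 43.6), M = E − 4.8·n = (27.1, 38.9). Then cos ∠CJM = JC·JM / (|JC||JM|), giving 78.5°.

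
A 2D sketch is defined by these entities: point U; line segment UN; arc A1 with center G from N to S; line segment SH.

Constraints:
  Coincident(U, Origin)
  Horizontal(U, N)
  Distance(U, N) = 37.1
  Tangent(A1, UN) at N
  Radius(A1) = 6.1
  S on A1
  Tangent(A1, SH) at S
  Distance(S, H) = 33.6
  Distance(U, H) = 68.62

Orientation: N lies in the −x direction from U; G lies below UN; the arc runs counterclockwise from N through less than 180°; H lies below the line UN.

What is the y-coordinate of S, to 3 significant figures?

-2.48

Checks: U.y = 0.00, N.y = 0.00 ✓; |GS| = 6.100 ✓; ∠(GS, SH) = 90.00° ✓; |SH| = 33.60 ✓; |UH| = 68.62 ✓.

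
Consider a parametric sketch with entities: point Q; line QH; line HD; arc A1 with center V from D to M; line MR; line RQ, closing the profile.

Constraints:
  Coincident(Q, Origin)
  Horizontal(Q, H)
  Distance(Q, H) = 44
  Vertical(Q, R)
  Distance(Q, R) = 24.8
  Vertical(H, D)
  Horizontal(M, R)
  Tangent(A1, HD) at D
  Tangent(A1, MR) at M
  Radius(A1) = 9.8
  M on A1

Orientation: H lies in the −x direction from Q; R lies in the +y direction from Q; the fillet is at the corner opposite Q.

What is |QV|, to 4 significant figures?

37.34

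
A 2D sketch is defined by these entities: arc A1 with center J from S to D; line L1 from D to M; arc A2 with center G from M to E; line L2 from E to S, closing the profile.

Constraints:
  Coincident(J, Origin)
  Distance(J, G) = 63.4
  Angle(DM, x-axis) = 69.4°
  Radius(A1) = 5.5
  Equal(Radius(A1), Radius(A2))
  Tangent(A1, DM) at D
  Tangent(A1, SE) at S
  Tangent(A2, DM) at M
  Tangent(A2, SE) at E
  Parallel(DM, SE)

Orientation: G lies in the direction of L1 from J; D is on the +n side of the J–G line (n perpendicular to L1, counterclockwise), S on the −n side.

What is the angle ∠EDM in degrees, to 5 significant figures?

9.8429°

The slot axis is L1's direction at 69.4°, so u = (cos 69.4°, sin 69.4°) = (0.35184, 0.93606) and n = (−sin 69.4°, cos 69.4°) = (-0.93606, 0.35184). J is at the origin and G lies 63.4 along u from J, so G = 63.4·u = (22.307, 59.346). Tangency of A1 to both parallel lines with radius 5.5 puts D and S at J ± 5.5·n: D = (-5.1483, 1.9351), S = (5.1483, -1.9351). Equal radii place M and E the same way about G: M = G + 5.5·n = (17.158, 61.281), E = G − 5.5·n = (27.455, 57.411). Then cos ∠EDM = DE·DM / (|DE||DM|), giving 9.8429°.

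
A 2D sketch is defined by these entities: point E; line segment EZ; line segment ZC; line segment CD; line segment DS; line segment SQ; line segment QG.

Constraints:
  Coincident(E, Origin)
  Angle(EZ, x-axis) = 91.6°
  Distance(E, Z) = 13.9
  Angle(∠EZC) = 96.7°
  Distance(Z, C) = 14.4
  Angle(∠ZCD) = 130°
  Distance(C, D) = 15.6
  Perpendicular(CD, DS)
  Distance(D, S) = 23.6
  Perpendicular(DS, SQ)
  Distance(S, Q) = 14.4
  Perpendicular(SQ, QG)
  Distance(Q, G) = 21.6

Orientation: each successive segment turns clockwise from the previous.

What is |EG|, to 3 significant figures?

19.2

E is at the origin; EZ runs at 91.6° with length 13.9, so Z = (-0.388, 13.9). ∠EZC = 96.7° gives ZC at 8.30° from the x-axis; with |ZC| = 14.4, C = (13.9, 16.0). ∠ZCD = 130.0° gives CD at -41.7° from the x-axis; with |CD| = 15.6, D = (25.5, 5.60). CD ⟂ DS, so DS runs at -132°; with |DS| = 23.6, S = (9.81, -12.0). DS ⟂ SQ, so SQ runs at 138°; with |SQ| = 14.4, Q = (-0.942, -2.45). SQ ⟂ QG, so QG runs at 48.3°; with |QG| = 21.6, G = (13.4, 13.7). Then |EG| = |G − E| = 19.2.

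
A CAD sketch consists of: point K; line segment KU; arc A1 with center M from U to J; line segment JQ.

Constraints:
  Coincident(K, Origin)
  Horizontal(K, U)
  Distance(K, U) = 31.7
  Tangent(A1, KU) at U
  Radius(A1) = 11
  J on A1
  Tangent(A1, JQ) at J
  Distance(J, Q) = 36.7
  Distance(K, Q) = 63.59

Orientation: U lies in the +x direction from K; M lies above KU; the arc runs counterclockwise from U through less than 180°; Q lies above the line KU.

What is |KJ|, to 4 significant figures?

44.16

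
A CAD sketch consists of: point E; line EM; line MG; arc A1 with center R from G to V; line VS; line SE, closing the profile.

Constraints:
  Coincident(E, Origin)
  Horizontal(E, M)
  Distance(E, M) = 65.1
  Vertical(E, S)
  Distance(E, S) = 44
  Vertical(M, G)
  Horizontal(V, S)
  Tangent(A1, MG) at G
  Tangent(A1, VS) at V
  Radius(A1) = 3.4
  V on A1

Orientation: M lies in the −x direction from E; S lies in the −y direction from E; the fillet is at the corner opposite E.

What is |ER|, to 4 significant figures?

73.86

ES is vertical with |ES| = 44.0 and S on the −y side, so S = (0.000, -44.00). The virtual corner opposite E is at (-65.10, -44.00). Tangency of A1 to MG means the radius RG is perpendicular to MG and tangency of A1 to VS means the radius RV is perpendicular to VS, with radius 3.4, so the center R sits 3.4 in from both sides at R = (-61.70, -40.60). Then |ER| = |R − E| = 73.86.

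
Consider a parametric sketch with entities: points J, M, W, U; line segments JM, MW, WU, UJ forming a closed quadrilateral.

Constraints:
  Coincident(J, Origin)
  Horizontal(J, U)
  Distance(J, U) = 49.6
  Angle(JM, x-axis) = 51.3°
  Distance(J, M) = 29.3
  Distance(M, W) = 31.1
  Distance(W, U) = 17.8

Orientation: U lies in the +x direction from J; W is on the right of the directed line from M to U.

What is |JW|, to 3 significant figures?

32.8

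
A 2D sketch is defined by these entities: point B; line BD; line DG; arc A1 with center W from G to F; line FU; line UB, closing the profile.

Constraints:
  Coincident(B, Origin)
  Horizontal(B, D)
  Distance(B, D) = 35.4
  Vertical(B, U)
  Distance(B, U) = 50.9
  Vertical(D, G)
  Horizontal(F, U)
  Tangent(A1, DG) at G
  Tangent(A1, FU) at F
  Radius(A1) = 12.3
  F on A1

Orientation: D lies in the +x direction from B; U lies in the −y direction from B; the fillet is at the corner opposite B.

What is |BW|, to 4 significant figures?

44.98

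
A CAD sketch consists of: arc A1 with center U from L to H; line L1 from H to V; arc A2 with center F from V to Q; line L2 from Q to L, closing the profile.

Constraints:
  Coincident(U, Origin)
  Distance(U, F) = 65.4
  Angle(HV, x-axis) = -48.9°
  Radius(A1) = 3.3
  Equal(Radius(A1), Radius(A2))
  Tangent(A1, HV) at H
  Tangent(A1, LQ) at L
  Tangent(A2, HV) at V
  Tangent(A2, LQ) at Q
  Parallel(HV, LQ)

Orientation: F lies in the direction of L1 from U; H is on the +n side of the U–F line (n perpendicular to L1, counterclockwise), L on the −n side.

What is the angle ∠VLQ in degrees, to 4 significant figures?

5.763°

The slot axis is L1's direction at -48.9°, so u = (cos -48.9°, sin -48.9°) = (0.6574, -0.7536) and n = (−sin -48.9°, cos -48.9°) = (0.7536, 0.6574). U is at the origin and F lies 65.4 along u from U, so F = 65.4·u = (42.99, -49.28). Tangency of A1 to both parallel lines with radius 3.3 puts H and L at U ± 3.3·n: H = (2.487, 2.169), L = (-2.487, -2.169). Equal radii place V and Q the same way about F: V = F + 3.3·n = (45.48, -47.11), Q = F − 3.3·n = (40.51, -51.45). Then cos ∠VLQ = LV·LQ / (|LV||LQ|), giving 5.763°.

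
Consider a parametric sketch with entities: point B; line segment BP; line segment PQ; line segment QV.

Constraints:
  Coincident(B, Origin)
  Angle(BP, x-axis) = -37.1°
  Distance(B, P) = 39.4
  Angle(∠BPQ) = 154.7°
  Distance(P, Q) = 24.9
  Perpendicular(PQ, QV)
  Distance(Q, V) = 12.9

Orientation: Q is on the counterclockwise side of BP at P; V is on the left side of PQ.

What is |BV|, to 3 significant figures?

60.6

∠BPQ = 154.7°, so PQ runs at -37.1° + (180° − 154.7°) = -11.8° from the x-axis; with |PQ| = 24.9, Q = P + 24.9·(cos -11.8°, sin -11.8°) = (55.8, -28.9). The perpendicularity gives QV at right angles to PQ; with |QV| = 12.9 on the left of PQ, V = Q + 12.9·(0.204, 0.979) = (58.4, -16.2). Then |BV| = |V − B| = 60.6.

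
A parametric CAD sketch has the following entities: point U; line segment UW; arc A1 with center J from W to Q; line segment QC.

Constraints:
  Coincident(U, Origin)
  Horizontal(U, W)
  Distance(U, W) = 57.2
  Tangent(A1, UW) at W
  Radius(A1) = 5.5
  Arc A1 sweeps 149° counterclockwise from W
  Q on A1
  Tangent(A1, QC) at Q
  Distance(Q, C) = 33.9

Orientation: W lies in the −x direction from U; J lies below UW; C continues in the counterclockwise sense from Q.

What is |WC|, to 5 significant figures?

38.126

U is at the origin; UW is horizontal with |UW| = 57.2 and W on the −x side, so W = (-57.200, 0.0000). Since A1 is tangent to UW there, JW ⟂ UW, so J = W + (0, -5.5) = (-57.200, -5.5000). On A1, W sits at bearing 90° from J; a 149° counterclockwise sweep puts Q at bearing 239°, so Q = J + 5.5·(cos 239°, sin 239°) = (-60.033, -10.214). The tangent condition forces JQ to be normal to QC, so QC runs along (−sin 239°, cos 239°); with |QC| = 33.9, C = (-30.975, -27.674). Then |WC| = |C − W| = 38.126.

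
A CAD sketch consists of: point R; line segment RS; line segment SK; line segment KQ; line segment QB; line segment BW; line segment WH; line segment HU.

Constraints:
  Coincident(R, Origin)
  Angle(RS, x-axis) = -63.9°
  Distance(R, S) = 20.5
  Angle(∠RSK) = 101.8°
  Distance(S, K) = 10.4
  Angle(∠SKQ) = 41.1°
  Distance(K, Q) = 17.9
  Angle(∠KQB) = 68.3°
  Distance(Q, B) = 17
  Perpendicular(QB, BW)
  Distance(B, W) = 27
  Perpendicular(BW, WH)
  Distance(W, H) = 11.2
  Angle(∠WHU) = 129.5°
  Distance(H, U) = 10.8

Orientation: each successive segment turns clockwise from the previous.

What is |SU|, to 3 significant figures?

16.3

R is at the origin; RS runs at -63.9° with length 20.5, so S = (9.02, -18.4). ∠RSK = 101.8° gives SK at -142° from the x-axis; with |SK| = 10.4, K = (0.812, -24.8). ∠SKQ = 41.1° gives KQ at 79.0° from the x-axis; with |KQ| = 17.9, Q = (4.23, -7.23). ∠KQB = 68.3° gives QB at -32.7° from the x-axis; with |QB| = 17.0, B = (18.5, -16.4). The perpendicularity gives BW at right angles to QB, so BW runs at -123°; with |BW| = 27.0, W = (3.95, -39.1). The perpendicularity gives WH at right angles to BW, so WH runs at 147°; with |WH| = 11.2, H = (-5.48, -33.1). ∠WHU = 129.5° gives HU at 96.8° from the x-axis; with |HU| = 10.8, U = (-6.76, -22.4). Then |SU| = |U − S| = 16.3.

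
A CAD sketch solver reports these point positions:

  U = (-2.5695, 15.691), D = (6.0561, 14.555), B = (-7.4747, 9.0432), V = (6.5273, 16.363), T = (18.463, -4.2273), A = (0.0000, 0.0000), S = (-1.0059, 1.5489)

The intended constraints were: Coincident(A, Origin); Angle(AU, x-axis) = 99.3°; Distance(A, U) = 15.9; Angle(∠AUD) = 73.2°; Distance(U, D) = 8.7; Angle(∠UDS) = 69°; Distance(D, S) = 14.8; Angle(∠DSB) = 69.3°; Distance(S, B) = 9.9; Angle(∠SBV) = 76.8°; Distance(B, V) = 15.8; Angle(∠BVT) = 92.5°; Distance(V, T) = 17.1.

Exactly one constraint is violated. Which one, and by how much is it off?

Distance(V, T) = 17.1 — off by 6.70.

A = (0.00, 0.00) ✓; AU at 99.30° ✓; |AU| = 15.90 ✓; ∠AUD = 73.20° ✓; |UD| = 8.700 ✓; ∠UDS = 69.00° ✓; |DS| = 14.80 ✓; ∠DSB = 69.30° ✓; |SB| = 9.900 ✓; ∠SBV = 76.80° ✓; |BV| = 15.80 ✓; ∠BVT = 92.50° ✓; |VT| = 23.80 ✗.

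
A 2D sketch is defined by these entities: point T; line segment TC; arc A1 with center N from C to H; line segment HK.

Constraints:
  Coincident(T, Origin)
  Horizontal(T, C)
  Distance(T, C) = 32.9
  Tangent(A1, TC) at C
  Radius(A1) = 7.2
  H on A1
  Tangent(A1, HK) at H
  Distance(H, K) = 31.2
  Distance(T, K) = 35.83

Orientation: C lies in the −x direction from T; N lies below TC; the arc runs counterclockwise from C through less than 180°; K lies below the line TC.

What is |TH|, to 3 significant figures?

39.7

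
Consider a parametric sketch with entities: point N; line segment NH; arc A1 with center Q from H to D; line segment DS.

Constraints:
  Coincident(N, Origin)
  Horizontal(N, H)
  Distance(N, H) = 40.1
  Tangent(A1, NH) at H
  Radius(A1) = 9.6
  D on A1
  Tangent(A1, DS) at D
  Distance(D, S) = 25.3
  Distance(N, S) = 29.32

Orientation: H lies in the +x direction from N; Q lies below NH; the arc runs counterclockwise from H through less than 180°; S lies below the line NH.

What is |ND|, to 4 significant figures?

32.70

N is at the origin; NH is horizontal with |NH| = 40.1 and H on the +x side, so H = (40.10, 0.000). The tangent condition forces QH to be normal to NH, so Q = H + (0, -9.6) = (40.10, -9.600). Since QD ⟂ DS (tangency), |QS| = √(9.6² + 25.3²) = 27.06 regardless of where D sits on A1. So S lies on both circle(N, 29.32) and circle(Q, 27.06); the below-NH intersection is S = (17.08, -23.83). D is the foot of the tangent from S: D = (32.48, -3.756).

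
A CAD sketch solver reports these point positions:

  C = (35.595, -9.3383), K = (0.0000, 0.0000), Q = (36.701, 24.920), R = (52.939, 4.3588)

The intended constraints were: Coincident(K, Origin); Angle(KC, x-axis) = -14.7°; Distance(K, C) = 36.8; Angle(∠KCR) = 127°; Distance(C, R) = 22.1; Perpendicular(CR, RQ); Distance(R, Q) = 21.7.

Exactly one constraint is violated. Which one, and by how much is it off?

Distance(R, Q) = 21.7 — off by 4.50.

K = (0.00, 0.00) ✓; KC at -14.70° ✓; |KC| = 36.80 ✓; ∠KCR = 127.0° ✓; |CR| = 22.10 ✓; ∠(CR, RQ) = 90.00° ✓; |RQ| = 26.20 ✗.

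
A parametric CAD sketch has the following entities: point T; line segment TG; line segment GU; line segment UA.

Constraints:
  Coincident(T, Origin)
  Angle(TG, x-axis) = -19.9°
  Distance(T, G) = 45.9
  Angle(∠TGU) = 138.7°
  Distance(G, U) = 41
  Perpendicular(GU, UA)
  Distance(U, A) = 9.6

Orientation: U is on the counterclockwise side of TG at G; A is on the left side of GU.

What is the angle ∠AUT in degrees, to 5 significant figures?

68.133°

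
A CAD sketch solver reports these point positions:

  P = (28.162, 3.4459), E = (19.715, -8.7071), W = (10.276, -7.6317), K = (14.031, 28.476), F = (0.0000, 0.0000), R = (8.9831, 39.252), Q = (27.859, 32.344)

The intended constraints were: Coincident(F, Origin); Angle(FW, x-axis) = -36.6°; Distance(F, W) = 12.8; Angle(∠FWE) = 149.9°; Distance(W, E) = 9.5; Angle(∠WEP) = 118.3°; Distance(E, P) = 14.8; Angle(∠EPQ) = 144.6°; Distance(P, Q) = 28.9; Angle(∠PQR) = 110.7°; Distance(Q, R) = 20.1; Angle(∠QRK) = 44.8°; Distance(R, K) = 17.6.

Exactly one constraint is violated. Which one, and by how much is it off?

Distance(R, K) = 17.6 — off by 5.70.

F = (0.00, 0.00) ✓; FW at -36.60° ✓; |FW| = 12.80 ✓; ∠FWE = 149.9° ✓; |WE| = 9.500 ✓; ∠WEP = 118.3° ✓; |EP| = 14.80 ✓; ∠EPQ = 144.6° ✓; |PQ| = 28.90 ✓; ∠PQR = 110.7° ✓; |QR| = 20.10 ✓; ∠QRK = 44.80° ✓; |RK| = 11.90 ✗.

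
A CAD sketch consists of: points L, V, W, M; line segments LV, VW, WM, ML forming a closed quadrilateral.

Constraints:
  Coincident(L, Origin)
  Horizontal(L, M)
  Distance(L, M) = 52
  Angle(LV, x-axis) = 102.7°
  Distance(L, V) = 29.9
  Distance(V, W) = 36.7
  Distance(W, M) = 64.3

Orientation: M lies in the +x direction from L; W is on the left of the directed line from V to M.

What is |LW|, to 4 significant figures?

58.54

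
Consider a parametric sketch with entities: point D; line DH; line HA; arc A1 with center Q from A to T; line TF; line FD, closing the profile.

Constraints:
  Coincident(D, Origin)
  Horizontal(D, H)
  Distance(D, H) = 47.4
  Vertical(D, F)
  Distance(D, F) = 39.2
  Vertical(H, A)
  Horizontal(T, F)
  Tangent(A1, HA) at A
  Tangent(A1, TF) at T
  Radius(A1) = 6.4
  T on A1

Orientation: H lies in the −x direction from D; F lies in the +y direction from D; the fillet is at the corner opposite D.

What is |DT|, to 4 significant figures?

56.72

The virtual corner opposite D is at (-47.40, 39.20). Tangency of A1 to HA means the radius QA is perpendicular to HA and tangency of A1 to TF means the radius QT is perpendicular to TF, with radius 6.4, so the center Q sits 6.4 in from both sides at Q = (-41.00, 32.80). That places the tangent points at A = (-47.40, 32.80) on HA and T = (-41.00, 39.20) on TF. Then |DT| = |T − D| = 56.72.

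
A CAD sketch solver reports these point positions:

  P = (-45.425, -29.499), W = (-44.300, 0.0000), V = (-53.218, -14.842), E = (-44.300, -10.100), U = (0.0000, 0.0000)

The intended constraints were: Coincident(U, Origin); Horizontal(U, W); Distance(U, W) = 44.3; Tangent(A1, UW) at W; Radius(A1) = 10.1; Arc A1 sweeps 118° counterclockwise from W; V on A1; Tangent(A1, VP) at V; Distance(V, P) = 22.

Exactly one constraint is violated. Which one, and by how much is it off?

Distance(V, P) = 22 — off by 5.40.

U = (0.00, 0.00) ✓; U.y = 0.00, W.y = 0.00 ✓; |UW| = 44.30 ✓; ∠(EW, WU) = 90.00° ✓; |EW| = 10.10 ✓; bearing(E→V) − bearing(E→W) = 118.0° ✓; |EV| = 10.10 ✓; ∠(EV, VP) = 90.00° ✓; |VP| = 16.60 ✗.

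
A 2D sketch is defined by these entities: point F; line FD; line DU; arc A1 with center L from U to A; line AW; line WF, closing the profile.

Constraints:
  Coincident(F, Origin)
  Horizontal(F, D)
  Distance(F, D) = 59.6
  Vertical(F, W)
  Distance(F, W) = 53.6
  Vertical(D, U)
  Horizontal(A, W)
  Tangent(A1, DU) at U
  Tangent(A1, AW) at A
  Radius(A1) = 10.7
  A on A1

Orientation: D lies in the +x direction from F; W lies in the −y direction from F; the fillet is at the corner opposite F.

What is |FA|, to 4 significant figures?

72.55

F is at the origin; F and D share the same y with |FD| = 59.6 and D on the +x side, so D = (59.60, 0.000). FW is vertical with |FW| = 53.6 and W on the −y side, so W = (0.000, -53.60). The virtual corner opposite F is at (59.60, -53.60). Tangency of A1 to DU means the radius LU is perpendicular to DU and A1 meets AW tangentially, so LA is at right angles to AW, with radius 10.7, so the center L sits 10.7 in from both sides at L = (48.90, -42.90). That places the tangent points at U = (59.60, -42.90) on DU and A = (48.90, -53.60) on AW. Then |FA| = |A − F| = 72.55.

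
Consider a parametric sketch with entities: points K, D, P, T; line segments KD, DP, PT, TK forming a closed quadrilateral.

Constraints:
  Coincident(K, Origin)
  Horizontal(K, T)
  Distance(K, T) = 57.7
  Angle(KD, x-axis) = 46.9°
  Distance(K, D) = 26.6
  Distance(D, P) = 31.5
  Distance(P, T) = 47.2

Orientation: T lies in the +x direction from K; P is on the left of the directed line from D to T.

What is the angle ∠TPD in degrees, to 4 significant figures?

64.49°

K is at the origin; KT is horizontal with |KT| = 57.7 and T in +x, so T = (57.7, 0). KD runs at 46.9° with |KD| = 26.6, so D = (18.18, 19.42). P is determined by |DP| = 31.5 and |PT| = 47.2 together: it lies at the intersection of circle(D, 31.5) and circle(T, 47.2). With |DT| = 44.04, the foot of the radical line on DT is 7.991 from D and the perpendicular offset is √(31.5² − 7.991²) = 30.47. Taking the left-of-DT solution: P = (38.78, 43.24).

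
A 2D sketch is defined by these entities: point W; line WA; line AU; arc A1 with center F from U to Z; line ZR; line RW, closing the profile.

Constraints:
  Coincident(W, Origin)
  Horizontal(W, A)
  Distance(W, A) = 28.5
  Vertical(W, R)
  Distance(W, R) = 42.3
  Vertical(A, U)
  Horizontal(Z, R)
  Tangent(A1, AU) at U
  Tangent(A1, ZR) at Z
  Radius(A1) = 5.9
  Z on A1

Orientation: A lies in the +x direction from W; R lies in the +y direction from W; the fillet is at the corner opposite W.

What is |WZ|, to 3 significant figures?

48.0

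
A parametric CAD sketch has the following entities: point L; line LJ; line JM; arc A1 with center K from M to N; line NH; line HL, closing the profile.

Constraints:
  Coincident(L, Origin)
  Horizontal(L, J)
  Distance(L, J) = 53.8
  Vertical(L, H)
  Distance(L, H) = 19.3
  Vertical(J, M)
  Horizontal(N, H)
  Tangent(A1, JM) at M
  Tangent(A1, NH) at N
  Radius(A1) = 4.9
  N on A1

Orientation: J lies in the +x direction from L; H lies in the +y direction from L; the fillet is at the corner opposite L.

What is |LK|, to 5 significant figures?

50.976

LH is vertical with |LH| = 19.3 and H on the +y side, so H = (0.0000, 19.300). The virtual corner opposite L is at (53.800, 19.300). Tangency of A1 to JM means the radius KM is perpendicular to JM and A1 meets NH tangentially, so KN is at right angles to NH, with radius 4.9, so the center K sits 4.9 in from both sides at K = (48.900, 14.400). Then |LK| = |K − L| = 50.976.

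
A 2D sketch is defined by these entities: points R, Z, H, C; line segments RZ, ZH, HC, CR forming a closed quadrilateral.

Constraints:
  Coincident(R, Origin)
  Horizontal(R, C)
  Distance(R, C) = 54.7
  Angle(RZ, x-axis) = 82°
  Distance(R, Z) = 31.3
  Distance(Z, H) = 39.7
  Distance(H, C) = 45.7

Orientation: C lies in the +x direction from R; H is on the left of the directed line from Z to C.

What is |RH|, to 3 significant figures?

60.7

Checks: R.y = 0.00, C.y = 0.00 ✓; |ZH| = 39.70 ✓; |HC| = 45.70 ✓.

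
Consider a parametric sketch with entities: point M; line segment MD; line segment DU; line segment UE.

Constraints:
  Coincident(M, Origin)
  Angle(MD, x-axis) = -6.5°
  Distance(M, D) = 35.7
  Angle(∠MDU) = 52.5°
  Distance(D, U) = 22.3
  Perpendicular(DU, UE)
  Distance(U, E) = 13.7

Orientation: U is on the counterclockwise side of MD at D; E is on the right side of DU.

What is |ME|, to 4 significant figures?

42.03

∠MDU = 52.5°, so DU runs at -6.5° + (180° − 52.5°) = 121.0° from the x-axis; with |DU| = 22.3, U = D + 22.3·(cos 121.0°, sin 121.0°) = (23.99, 15.07). DU is perpendicular to UE; with |UE| = 13.7 on the right of DU, E = U + 13.7·(0.8572, 0.5150) = (35.73, 22.13). Then |ME| = |E − M| = 42.03.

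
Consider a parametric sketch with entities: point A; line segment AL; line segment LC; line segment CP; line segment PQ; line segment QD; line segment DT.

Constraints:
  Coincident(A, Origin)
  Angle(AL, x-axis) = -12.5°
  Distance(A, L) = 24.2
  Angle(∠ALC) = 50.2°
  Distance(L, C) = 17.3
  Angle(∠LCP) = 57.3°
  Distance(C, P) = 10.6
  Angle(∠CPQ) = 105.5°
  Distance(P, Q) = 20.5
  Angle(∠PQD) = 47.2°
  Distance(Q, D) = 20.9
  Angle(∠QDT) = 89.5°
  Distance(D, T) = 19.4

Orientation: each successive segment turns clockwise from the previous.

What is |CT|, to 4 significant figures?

9.584

A is at the origin; AL runs at -12.5° with length 24.2, so L = (23.63, -5.238). ∠ALC = 50.2° gives LC at -142.3° from the x-axis; with |LC| = 17.3, C = (9.938, -15.82). ∠LCP = 57.3° gives CP at 95.00° from the x-axis; with |CP| = 10.6, P = (9.014, -5.258). ∠CPQ = 105.5° gives PQ at 20.50° from the x-axis; with |PQ| = 20.5, Q = (28.22, 1.922). ∠PQD = 47.2° gives QD at -112.3° from the x-axis; with |QD| = 20.9, D = (20.29, -17.42). ∠QDT = 89.5° gives DT at 157.2° from the x-axis; with |DT| = 19.4, T = (2.401, -9.897). Then |CT| = |T − C| = 9.584.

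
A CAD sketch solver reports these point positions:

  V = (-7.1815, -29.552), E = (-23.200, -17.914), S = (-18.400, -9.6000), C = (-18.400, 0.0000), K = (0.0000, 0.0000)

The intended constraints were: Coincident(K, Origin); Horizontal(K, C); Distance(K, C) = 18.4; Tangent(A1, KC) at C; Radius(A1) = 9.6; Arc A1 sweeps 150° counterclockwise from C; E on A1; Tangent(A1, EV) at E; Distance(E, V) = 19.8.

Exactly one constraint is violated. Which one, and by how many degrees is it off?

Tangent(A1, EV) at E — off by 6.00°.

K = (0.00, 0.00) ✓; K.y = 0.00, C.y = 0.00 ✓; |KC| = 18.40 ✓; ∠(SC, CK) = 90.00° ✓; |SC| = 9.600 ✓; bearing(S→E) − bearing(S→C) = 150.0° ✓; |SE| = 9.600 ✓; ∠(SE, EV) = 96.00° ✗; |EV| = 19.80 ✓.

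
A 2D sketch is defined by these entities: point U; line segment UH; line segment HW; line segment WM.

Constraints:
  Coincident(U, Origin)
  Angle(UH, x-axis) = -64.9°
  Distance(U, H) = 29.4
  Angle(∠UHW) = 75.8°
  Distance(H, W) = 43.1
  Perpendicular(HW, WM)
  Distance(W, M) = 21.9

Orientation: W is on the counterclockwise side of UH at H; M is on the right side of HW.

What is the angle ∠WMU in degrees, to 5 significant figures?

35.452°

∠UHW = 75.8°, so HW runs at -64.9° + (180° − 75.8°) = 39.300° from the x-axis; with |HW| = 43.1, W = H + 43.1·(cos 39.300°, sin 39.300°) = (45.824, 0.67499). HW is perpendicular to WM; with |WM| = 21.9 on the right of HW, M = W + 21.9·(0.63338, -0.77384) = (59.695, -16.272). Then cos ∠WMU = MW·MU / (|MW||MU|), giving 35.452°.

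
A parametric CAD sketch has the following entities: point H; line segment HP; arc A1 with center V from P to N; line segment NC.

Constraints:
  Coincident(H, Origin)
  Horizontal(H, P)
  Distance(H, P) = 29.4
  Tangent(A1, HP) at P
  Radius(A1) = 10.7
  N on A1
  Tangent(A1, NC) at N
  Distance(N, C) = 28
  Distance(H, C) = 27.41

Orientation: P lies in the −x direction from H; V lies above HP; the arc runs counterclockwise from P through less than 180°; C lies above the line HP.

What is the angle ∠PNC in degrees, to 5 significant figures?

152.99°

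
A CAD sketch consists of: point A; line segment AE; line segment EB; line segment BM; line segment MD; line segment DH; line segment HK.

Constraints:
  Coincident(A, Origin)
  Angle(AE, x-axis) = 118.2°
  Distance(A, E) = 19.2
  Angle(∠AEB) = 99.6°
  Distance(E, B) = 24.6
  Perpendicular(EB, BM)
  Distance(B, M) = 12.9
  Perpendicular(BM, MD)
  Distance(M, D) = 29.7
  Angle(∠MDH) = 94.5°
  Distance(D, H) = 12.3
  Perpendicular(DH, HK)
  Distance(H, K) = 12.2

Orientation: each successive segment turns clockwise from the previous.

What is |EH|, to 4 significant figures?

6.099

A is at the origin; AE runs at 118.2° with length 19.2, so E = (-9.073, 16.92). ∠AEB = 99.6° gives EB at 37.80° from the x-axis; with |EB| = 24.6, B = (10.36, 32.00). The perpendicularity gives BM at right angles to EB, so BM runs at -52.20°; with |BM| = 12.9, M = (18.27, 21.81). BM is perpendicular to MD, so MD runs at -142.2°; with |MD| = 29.7, D = (-5.196, 3.602). ∠MDH = 94.5° gives DH at 132.3° from the x-axis; with |DH| = 12.3, H = (-13.47, 12.70). Then |EH| = |H − E| = 6.099.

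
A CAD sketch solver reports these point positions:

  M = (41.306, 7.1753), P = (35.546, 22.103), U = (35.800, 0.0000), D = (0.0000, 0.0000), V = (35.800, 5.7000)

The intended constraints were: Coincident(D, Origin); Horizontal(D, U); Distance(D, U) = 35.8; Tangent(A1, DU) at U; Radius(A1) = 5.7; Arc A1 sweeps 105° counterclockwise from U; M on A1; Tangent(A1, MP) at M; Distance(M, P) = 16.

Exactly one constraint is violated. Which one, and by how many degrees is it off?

Tangent(A1, MP) at M — off by 6.10°.

D = (0.00, 0.00) ✓; D.y = 0.00, U.y = 0.00 ✓; |DU| = 35.80 ✓; ∠(VU, UD) = 90.00° ✓; |VU| = 5.700 ✓; bearing(V→M) − bearing(V→U) = 105.0° ✓; |VM| = 5.700 ✓; ∠(VM, MP) = 83.90° ✗; |MP| = 16.00 ✓.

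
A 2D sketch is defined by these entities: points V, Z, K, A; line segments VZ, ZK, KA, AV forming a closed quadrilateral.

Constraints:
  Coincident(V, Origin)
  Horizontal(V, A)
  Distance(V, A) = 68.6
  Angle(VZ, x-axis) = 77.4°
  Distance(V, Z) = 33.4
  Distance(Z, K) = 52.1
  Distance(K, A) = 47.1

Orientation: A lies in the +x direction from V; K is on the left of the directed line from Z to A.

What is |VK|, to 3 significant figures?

73.7

V is at the origin; VA is horizontal with |VA| = 68.6 and A in +x, so A = (68.6, 0). VZ runs at 77.4° with |VZ| = 33.4, so Z = (7.29, 32.6). K is determined by |ZK| = 52.1 and |KA| = 47.1 together: it lies at the intersection of circle(Z, 52.1) and circle(A, 47.1). With |ZA| = 69.4, the foot of the radical line on ZA is 38.3 from Z and the perpendicular offset is √(52.1² − 38.3²) = 35.3. Taking the left-of-ZA solution: K = (57.7, 45.8).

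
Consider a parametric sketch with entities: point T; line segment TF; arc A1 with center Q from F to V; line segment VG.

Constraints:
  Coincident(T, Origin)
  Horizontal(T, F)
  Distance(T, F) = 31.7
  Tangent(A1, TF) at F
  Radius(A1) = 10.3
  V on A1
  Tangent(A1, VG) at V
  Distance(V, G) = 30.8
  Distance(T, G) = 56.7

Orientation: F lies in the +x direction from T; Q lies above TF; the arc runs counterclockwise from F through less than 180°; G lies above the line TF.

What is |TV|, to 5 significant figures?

43.499

Checks: |QV| = 10.30 ✓; ∠(QV, VG) = 90.00° ✓; |VG| = 30.80 ✓; |TG| = 56.70 ✓.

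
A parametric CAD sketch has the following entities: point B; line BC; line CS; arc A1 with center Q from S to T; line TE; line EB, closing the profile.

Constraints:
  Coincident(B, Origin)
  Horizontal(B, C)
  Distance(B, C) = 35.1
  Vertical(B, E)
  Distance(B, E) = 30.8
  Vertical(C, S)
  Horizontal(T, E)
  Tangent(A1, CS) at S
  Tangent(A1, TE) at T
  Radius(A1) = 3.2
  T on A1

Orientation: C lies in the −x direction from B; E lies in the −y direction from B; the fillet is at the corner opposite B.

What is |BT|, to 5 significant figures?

44.342

B is at the origin; BC is horizontal with |BC| = 35.1 and C on the −x side, so C = (-35.100, 0.0000). B and E share the same x with |BE| = 30.8 and E on the −y side, so E = (0.0000, -30.800). The virtual corner opposite B is at (-35.100, -30.800). A1 meets CS tangentially, so QS is at right angles to CS and tangency of A1 to TE means the radius QT is perpendicular to TE, with radius 3.2, so the center Q sits 3.2 in from both sides at Q = (-31.900, -27.600). That places the tangent points at S = (-35.100, -27.600) on CS and T = (-31.900, -30.800) on TE. Then |BT| = |T − B| = 44.342.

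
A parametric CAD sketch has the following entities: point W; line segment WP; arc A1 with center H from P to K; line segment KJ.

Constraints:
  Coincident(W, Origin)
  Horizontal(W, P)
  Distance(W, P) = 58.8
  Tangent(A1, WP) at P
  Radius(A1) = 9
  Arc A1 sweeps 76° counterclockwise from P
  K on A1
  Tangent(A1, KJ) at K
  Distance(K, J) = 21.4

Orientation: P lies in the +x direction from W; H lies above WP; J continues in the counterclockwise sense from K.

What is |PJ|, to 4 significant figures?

30.90

W is at the origin; W and P share the same y with |WP| = 58.8 and P on the +x side, so P = (58.80, 0.000). Since A1 is tangent to WP there, HP ⟂ WP, so H = P + (0, 9) = (58.80, 9.000). On A1, P sits at bearing -90° from H; a 76° counterclockwise sweep puts K at bearing -14°, so K = H + 9.0·(cos -14°, sin -14°) = (67.53, 6.823). A1 meets KJ tangentially, so HK is at right angles to KJ, so KJ runs along (−sin -14°, cos -14°); with |KJ| = 21.4, J = (72.71, 27.59). Then |PJ| = |J − P| = 30.90.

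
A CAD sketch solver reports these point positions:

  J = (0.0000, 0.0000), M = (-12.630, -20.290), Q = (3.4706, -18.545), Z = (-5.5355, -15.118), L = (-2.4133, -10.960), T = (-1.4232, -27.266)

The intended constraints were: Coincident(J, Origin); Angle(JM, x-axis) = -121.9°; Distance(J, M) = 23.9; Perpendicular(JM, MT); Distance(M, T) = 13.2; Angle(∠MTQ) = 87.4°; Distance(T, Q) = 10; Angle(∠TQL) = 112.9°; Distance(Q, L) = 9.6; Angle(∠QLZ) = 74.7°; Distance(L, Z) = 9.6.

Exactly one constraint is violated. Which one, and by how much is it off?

Distance(L, Z) = 9.6 — off by 4.40.

J = (0.00, 0.00) ✓; JM at -121.9° ✓; |JM| = 23.90 ✓; ∠(JM, MT) = 90.00° ✓; |MT| = 13.20 ✓; ∠MTQ = 87.40° ✓; |TQ| = 10.00 ✓; ∠TQL = 112.9° ✓; |QL| = 9.600 ✓; ∠QLZ = 74.70° ✓; |LZ| = 5.200 ✗.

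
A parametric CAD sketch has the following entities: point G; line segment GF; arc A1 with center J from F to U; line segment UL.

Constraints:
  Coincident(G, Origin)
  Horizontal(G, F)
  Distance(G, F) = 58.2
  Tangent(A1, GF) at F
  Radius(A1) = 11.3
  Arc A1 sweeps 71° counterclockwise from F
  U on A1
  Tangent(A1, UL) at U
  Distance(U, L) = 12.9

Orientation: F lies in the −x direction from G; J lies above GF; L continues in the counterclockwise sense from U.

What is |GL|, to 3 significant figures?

47.6

G is at the origin; G and F share the same y with |GF| = 58.2 and F on the −x side, so F = (-58.2, 0.00). The tangent condition forces JF to be normal to GF, so J = F + (0, 11.3) = (-58.2, 11.3). On A1, F sits at bearing -90° from J; a 71° counterclockwise sweep puts U at bearing -19°, so U = J + 11.3·(cos -19°, sin -19°) = (-47.5, 7.62). The tangent condition forces JU to be normal to UL, so UL runs along (−sin -19°, cos -19°); with |UL| = 12.9, L = (-43.3, 19.8). Then |GL| = |L − G| = 47.6.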